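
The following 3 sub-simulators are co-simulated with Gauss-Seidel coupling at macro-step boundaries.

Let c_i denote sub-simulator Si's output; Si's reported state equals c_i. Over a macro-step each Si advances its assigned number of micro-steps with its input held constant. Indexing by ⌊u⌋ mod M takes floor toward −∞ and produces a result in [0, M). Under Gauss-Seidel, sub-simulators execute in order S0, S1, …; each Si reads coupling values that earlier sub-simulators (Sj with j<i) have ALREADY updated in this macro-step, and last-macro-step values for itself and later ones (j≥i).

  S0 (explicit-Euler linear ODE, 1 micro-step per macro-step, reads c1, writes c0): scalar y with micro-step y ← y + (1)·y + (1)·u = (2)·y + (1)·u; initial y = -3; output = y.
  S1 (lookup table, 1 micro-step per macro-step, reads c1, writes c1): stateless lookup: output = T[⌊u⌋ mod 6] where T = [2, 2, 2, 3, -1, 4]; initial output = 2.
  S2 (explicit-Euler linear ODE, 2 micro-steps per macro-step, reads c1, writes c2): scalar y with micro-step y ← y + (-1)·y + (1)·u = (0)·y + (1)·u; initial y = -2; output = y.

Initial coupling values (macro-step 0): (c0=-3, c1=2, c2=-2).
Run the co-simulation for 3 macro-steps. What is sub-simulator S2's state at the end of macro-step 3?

macro 1: S0 reads c1=2 → after 1×micro: -4; S1 reads c1=2 → after 1×micro: 2; S2 reads c1=2 → after 2×micro: 2 ⇒ (c0=-4, c1=2, c2=2)
macro 2: S0 reads c1=2 → after 1×micro: -6; S1 reads c1=2 → after 1×micro: 2; S2 reads c1=2 → after 2×micro: 2 ⇒ (c0=-6, c1=2, c2=2)
macro 3: S0 reads c1=2 → after 1×micro: -10; S1 reads c1=2 → after 1×micro: 2; S2 reads c1=2 → after 2×micro: 2 ⇒ (c0=-10, c1=2, c2=2)

S2 state at macro-step 3 = 2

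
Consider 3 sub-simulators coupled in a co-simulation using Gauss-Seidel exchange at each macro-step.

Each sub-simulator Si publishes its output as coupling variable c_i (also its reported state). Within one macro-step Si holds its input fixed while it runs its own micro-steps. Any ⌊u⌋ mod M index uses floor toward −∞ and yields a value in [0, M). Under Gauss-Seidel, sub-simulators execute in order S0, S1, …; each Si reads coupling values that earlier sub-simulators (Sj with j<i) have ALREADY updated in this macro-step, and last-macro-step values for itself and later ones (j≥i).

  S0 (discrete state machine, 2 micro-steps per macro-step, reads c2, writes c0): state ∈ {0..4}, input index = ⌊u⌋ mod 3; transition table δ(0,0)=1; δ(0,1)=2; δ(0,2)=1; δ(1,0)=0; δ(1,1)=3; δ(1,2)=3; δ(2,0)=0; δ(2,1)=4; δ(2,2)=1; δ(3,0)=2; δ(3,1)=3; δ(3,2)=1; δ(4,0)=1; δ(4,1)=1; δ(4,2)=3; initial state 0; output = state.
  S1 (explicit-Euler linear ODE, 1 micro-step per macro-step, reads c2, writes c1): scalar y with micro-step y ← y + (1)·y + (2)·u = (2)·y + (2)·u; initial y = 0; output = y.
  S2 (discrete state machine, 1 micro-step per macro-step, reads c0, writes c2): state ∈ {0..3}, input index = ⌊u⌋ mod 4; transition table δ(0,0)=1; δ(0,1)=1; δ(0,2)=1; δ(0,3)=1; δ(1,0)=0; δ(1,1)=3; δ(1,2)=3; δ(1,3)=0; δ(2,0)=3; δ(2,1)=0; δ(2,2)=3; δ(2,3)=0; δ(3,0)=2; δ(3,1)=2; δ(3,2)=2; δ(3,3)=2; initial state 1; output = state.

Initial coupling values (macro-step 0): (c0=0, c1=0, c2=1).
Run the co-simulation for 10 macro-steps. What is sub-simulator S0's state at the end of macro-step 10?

S0 state at macro-step 10 = 0

macro 1: S0 reads c2=1 → after 2×micro: 4; S1 reads c2=1 → after 1×micro: 2; S2 reads c0=4 → after 1×micro: 0 ⇒ (c0=4, c1=2, c2=0)
macro 2: S0 reads c2=0 → after 2×micro: 0; S1 reads c2=0 → after 1×micro: 4; S2 reads c0=0 → after 1×micro: 1 ⇒ (c0=0, c1=4, c2=1)
macro 3: S0 reads c2=1 → after 2×micro: 4; S1 reads c2=1 → after 1×micro: 10; S2 reads c0=4 → after 1×micro: 0 ⇒ (c0=4, c1=10, c2=0)
macro 4: S0 reads c2=0 → after 2×micro: 0; S1 reads c2=0 → after 1×micro: 20; S2 reads c0=0 → after 1×micro: 1 ⇒ (c0=0, c1=20, c2=1)
macro 5: S0 reads c2=1 → after 2×micro: 4; S1 reads c2=1 → after 1×micro: 42; S2 reads c0=4 → after 1×micro: 0 ⇒ (c0=4, c1=42, c2=0)
macro 6: S0 reads c2=0 → after 2×micro: 0; S1 reads c2=0 → after 1×micro: 84; S2 reads c0=0 → after 1×micro: 1 ⇒ (c0=0, c1=84, c2=1)
macro 7: S0 reads c2=1 → after 2×micro: 4; S1 reads c2=1 → after 1×micro: 170; S2 reads c0=4 → after 1×micro: 0 ⇒ (c0=4, c1=170, c2=0)
macro 8: S0 reads c2=0 → after 2×micro: 0; S1 reads c2=0 → after 1×micro: 340; S2 reads c0=0 → after 1×micro: 1 ⇒ (c0=0, c1=340, c2=1)
macro 9: S0 reads c2=1 → after 2×micro: 4; S1 reads c2=1 → after 1×micro: 682; S2 reads c0=4 → after 1×micro: 0 ⇒ (c0=4, c1=682, c2=0)
macro 10: S0 reads c2=0 → after 2×micro: 0; S1 reads c2=0 → after 1×micro: 1364; S2 reads c0=0 → after 1×micro: 1 ⇒ (c0=0, c1=1364, c2=1)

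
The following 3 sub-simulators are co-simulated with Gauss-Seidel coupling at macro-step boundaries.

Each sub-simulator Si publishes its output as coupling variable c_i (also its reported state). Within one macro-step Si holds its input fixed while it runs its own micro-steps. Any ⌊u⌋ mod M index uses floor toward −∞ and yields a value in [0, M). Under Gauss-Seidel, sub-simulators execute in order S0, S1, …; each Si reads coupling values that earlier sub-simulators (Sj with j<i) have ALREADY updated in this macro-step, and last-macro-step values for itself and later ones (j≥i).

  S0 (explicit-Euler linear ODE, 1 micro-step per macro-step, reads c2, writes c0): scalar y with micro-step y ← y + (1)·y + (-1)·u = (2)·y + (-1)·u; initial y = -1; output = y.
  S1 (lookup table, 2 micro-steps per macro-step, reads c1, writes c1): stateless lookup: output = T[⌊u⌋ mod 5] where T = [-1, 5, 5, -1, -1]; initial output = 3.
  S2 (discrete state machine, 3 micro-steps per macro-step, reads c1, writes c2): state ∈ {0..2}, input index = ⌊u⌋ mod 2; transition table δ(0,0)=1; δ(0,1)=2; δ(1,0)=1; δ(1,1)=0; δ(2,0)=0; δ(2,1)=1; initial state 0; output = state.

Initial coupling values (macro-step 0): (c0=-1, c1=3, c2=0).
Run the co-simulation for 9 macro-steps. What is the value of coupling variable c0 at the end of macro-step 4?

c0 at macro-step 4 = -16

macro 1: S0 reads c2=0 → after 1×micro: -2; S1 reads c1=3 → after 2×micro: -1; S2 reads c1=-1 → after 3×micro: 0 ⇒ (c0=-2, c1=-1, c2=0)
macro 2: S0 reads c2=0 → after 1×micro: -4; S1 reads c1=-1 → after 2×micro: -1; S2 reads c1=-1 → after 3×micro: 0 ⇒ (c0=-4, c1=-1, c2=0)
macro 3: S0 reads c2=0 → after 1×micro: -8; S1 reads c1=-1 → after 2×micro: -1; S2 reads c1=-1 → after 3×micro: 0 ⇒ (c0=-8, c1=-1, c2=0)
macro 4: S0 reads c2=0 → after 1×micro: -16; S1 reads c1=-1 → after 2×micro: -1; S2 reads c1=-1 → after 3×micro: 0 ⇒ (c0=-16, c1=-1, c2=0)
macro 5: S0 reads c2=0 → after 1×micro: -32; S1 reads c1=-1 → after 2×micro: -1; S2 reads c1=-1 → after 3×micro: 0 ⇒ (c0=-32, c1=-1, c2=0)
macro 6: S0 reads c2=0 → after 1×micro: -64; S1 reads c1=-1 → after 2×micro: -1; S2 reads c1=-1 → after 3×micro: 0 ⇒ (c0=-64, c1=-1, c2=0)
macro 7: S0 reads c2=0 → after 1×micro: -128; S1 reads c1=-1 → after 2×micro: -1; S2 reads c1=-1 → after 3×micro: 0 ⇒ (c0=-128, c1=-1, c2=0)
macro 8: S0 reads c2=0 → after 1×micro: -256; S1 reads c1=-1 → after 2×micro: -1; S2 reads c1=-1 → after 3×micro: 0 ⇒ (c0=-256, c1=-1, c2=0)
macro 9: S0 reads c2=0 → after 1×micro: -512; S1 reads c1=-1 → after 2×micro: -1; S2 reads c1=-1 → after 3×micro: 0 ⇒ (c0=-512, c1=-1, c2=0)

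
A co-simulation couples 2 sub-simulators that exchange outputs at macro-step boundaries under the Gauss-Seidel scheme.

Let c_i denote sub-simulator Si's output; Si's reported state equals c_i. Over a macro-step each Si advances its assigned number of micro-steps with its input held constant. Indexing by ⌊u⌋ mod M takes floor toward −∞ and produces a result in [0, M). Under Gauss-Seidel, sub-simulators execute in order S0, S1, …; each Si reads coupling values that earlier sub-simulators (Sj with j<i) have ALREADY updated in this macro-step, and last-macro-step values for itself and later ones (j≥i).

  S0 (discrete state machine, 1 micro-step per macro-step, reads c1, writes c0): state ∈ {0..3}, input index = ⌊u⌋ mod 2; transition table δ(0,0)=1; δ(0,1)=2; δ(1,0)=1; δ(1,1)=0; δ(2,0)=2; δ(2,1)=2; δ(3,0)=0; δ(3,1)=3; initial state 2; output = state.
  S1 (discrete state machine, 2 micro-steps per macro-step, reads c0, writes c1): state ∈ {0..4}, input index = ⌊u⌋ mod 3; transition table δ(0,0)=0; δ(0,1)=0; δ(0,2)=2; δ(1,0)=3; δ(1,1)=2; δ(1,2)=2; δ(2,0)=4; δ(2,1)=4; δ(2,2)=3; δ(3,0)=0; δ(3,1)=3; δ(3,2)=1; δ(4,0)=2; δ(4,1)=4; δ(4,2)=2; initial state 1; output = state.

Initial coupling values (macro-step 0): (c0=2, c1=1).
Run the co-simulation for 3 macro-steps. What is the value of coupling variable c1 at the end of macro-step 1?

macro 1: S0 reads c1=1 → after 1×micro: 2; S1 reads c0=2 → after 2×micro: 3 ⇒ (c0=2, c1=3)
macro 2: S0 reads c1=3 → after 1×micro: 2; S1 reads c0=2 → after 2×micro: 2 ⇒ (c0=2, c1=2)
macro 3: S0 reads c1=2 → after 1×micro: 2; S1 reads c0=2 → after 2×micro: 1 ⇒ (c0=2, c1=1)

c1 at macro-step 1 = 3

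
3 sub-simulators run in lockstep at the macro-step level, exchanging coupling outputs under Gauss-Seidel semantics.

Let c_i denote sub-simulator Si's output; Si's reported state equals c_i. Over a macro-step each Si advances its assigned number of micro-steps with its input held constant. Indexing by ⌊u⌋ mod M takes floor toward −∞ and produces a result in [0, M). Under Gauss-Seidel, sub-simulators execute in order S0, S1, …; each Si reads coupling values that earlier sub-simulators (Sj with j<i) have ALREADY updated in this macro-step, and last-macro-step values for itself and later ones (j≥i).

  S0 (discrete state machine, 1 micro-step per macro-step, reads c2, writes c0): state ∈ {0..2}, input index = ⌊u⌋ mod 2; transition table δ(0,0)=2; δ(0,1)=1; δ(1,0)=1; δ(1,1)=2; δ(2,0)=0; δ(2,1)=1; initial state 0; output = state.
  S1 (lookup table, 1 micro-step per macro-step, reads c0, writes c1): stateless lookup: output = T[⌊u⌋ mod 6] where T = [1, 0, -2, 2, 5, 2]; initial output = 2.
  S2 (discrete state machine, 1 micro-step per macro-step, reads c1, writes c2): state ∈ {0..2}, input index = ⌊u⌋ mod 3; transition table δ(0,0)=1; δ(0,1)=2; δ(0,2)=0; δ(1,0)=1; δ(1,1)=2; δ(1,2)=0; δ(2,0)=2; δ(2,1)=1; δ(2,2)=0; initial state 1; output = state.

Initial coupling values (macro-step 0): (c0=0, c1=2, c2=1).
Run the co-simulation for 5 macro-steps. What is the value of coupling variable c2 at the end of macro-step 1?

macro 1: S0 reads c2=1 → after 1×micro: 1; S1 reads c0=1 → after 1×micro: 0; S2 reads c1=0 → after 1×micro: 1 ⇒ (c0=1, c1=0, c2=1)
macro 2: S0 reads c2=1 → after 1×micro: 2; S1 reads c0=2 → after 1×micro: -2; S2 reads c1=-2 → after 1×micro: 2 ⇒ (c0=2, c1=-2, c2=2)
macro 3: S0 reads c2=2 → after 1×micro: 0; S1 reads c0=0 → after 1×micro: 1; S2 reads c1=1 → after 1×micro: 1 ⇒ (c0=0, c1=1, c2=1)
macro 4: S0 reads c2=1 → after 1×micro: 1; S1 reads c0=1 → after 1×micro: 0; S2 reads c1=0 → after 1×micro: 1 ⇒ (c0=1, c1=0, c2=1)
macro 5: S0 reads c2=1 → after 1×micro: 2; S1 reads c0=2 → after 1×micro: -2; S2 reads c1=-2 → after 1×micro: 2 ⇒ (c0=2, c1=-2, c2=2)

c2 at macro-step 1 = 1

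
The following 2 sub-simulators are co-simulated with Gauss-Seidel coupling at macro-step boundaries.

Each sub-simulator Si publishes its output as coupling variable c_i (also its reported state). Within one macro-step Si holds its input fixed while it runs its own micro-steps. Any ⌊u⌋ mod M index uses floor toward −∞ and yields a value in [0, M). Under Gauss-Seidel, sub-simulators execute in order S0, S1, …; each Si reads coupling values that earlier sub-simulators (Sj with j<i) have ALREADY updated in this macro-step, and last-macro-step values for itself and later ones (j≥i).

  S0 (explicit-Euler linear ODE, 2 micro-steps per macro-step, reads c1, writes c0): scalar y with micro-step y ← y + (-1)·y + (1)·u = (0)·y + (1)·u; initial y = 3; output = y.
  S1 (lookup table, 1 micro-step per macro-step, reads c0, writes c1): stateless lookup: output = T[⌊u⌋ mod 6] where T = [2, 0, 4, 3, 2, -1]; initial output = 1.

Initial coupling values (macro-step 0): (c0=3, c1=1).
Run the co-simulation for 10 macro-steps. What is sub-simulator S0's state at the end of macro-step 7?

S0 state at macro-step 7 = 2

macro 1: S0 reads c1=1 → after 2×micro: 1; S1 reads c0=1 → after 1×micro: 0 ⇒ (c0=1, c1=0)
macro 2: S0 reads c1=0 → after 2×micro: 0; S1 reads c0=0 → after 1×micro: 2 ⇒ (c0=0, c1=2)
macro 3: S0 reads c1=2 → after 2×micro: 2; S1 reads c0=2 → after 1×micro: 4 ⇒ (c0=2, c1=4)
macro 4: S0 reads c1=4 → after 2×micro: 4; S1 reads c0=4 → after 1×micro: 2 ⇒ (c0=4, c1=2)
macro 5: S0 reads c1=2 → after 2×micro: 2; S1 reads c0=2 → after 1×micro: 4 ⇒ (c0=2, c1=4)
macro 6: S0 reads c1=4 → after 2×micro: 4; S1 reads c0=4 → after 1×micro: 2 ⇒ (c0=4, c1=2)
macro 7: S0 reads c1=2 → after 2×micro: 2; S1 reads c0=2 → after 1×micro: 4 ⇒ (c0=2, c1=4)
macro 8: S0 reads c1=4 → after 2×micro: 4; S1 reads c0=4 → after 1×micro: 2 ⇒ (c0=4, c1=2)
macro 9: S0 reads c1=2 → after 2×micro: 2; S1 reads c0=2 → after 1×micro: 4 ⇒ (c0=2, c1=4)
macro 10: S0 reads c1=4 → after 2×micro: 4; S1 reads c0=4 → after 1×micro: 2 ⇒ (c0=4, c1=2)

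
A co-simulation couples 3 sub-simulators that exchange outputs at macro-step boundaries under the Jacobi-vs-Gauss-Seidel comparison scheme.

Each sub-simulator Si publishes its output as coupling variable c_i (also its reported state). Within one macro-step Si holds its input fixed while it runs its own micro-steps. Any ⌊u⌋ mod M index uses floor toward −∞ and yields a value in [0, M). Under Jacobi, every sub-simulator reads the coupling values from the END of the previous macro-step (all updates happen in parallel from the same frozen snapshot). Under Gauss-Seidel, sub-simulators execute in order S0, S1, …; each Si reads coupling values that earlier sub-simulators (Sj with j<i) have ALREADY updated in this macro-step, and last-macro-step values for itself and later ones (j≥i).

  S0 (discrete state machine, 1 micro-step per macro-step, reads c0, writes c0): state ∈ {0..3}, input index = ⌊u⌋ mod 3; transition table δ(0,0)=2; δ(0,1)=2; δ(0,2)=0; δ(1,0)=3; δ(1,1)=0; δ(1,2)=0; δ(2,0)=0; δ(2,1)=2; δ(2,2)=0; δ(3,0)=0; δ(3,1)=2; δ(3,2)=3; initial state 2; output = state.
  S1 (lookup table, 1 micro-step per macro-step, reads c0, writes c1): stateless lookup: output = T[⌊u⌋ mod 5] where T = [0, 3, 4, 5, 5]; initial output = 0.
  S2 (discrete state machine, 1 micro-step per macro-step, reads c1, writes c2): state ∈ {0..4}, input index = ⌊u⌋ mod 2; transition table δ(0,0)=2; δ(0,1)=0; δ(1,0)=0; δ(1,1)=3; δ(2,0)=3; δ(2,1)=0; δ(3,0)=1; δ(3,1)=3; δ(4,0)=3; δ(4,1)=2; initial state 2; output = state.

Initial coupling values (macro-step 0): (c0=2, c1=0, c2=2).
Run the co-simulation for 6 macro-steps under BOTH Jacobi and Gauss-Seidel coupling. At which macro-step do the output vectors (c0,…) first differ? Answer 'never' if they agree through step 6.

[Jacobi] macro 1: S0 reads c0=2 → after 1×micro: 0; S1 reads c0=2 → after 1×micro: 4; S2 reads c1=0 → after 1×micro: 3 ⇒ (c0=0, c1=4, c2=3)
[Jacobi] macro 2: S0 reads c0=0 → after 1×micro: 2; S1 reads c0=0 → after 1×micro: 0; S2 reads c1=4 → after 1×micro: 1 ⇒ (c0=2, c1=0, c2=1)
[Jacobi] macro 3: S0 reads c0=2 → after 1×micro: 0; S1 reads c0=2 → after 1×micro: 4; S2 reads c1=0 → after 1×micro: 0 ⇒ (c0=0, c1=4, c2=0)
[Jacobi] macro 4: S0 reads c0=0 → after 1×micro: 2; S1 reads c0=0 → after 1×micro: 0; S2 reads c1=4 → after 1×micro: 2 ⇒ (c0=2, c1=0, c2=2)
[Jacobi] macro 5: S0 reads c0=2 → after 1×micro: 0; S1 reads c0=2 → after 1×micro: 4; S2 reads c1=0 → after 1×micro: 3 ⇒ (c0=0, c1=4, c2=3)
[Jacobi] macro 6: S0 reads c0=0 → after 1×micro: 2; S1 reads c0=0 → after 1×micro: 0; S2 reads c1=4 → after 1×micro: 1 ⇒ (c0=2, c1=0, c2=1)
[Gauss-Seidel] macro 1: S0 reads c0=2 → after 1×micro: 0; S1 reads c0=0 → after 1×micro: 0; S2 reads c1=0 → after 1×micro: 3 ⇒ (c0=0, c1=0, c2=3)
[Gauss-Seidel] macro 2: S0 reads c0=0 → after 1×micro: 2; S1 reads c0=2 → after 1×micro: 4; S2 reads c1=4 → after 1×micro: 1 ⇒ (c0=2, c1=4, c2=1)
[Gauss-Seidel] macro 3: S0 reads c0=2 → after 1×micro: 0; S1 reads c0=0 → after 1×micro: 0; S2 reads c1=0 → after 1×micro: 0 ⇒ (c0=0, c1=0, c2=0)
[Gauss-Seidel] macro 4: S0 reads c0=0 → after 1×micro: 2; S1 reads c0=2 → after 1×micro: 4; S2 reads c1=4 → after 1×micro: 2 ⇒ (c0=2, c1=4, c2=2)
[Gauss-Seidel] macro 5: S0 reads c0=2 → after 1×micro: 0; S1 reads c0=0 → after 1×micro: 0; S2 reads c1=0 → after 1×micro: 3 ⇒ (c0=0, c1=0, c2=3)
[Gauss-Seidel] macro 6: S0 reads c0=0 → after 1×micro: 2; S1 reads c0=2 → after 1×micro: 4; S2 reads c1=4 → after 1×micro: 1 ⇒ (c0=2, c1=4, c2=1)

first divergence at macro-step: 1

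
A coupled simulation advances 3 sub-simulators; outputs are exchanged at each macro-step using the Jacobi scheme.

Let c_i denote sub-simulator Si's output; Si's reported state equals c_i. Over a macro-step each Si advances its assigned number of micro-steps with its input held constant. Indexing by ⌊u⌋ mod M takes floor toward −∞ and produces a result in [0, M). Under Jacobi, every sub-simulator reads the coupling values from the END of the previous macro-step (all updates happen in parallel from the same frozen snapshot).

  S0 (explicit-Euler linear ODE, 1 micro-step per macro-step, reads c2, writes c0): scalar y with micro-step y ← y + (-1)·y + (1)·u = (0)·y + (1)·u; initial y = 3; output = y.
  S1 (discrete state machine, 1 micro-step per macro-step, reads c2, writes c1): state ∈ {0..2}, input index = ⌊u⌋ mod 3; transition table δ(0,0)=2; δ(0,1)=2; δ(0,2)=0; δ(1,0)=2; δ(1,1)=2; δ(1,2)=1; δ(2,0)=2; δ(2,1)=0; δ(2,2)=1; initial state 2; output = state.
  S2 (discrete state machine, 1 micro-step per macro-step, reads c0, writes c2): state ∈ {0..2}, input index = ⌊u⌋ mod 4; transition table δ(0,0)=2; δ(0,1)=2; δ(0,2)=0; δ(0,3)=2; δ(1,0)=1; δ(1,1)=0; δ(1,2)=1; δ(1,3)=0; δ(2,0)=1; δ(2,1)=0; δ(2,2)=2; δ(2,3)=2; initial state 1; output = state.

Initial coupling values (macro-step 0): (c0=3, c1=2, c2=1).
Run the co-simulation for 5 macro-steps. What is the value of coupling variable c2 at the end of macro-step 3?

macro 1: S0 reads c2=1 → after 1×micro: 1; S1 reads c2=1 → after 1×micro: 0; S2 reads c0=3 → after 1×micro: 0 ⇒ (c0=1, c1=0, c2=0)
macro 2: S0 reads c2=0 → after 1×micro: 0; S1 reads c2=0 → after 1×micro: 2; S2 reads c0=1 → after 1×micro: 2 ⇒ (c0=0, c1=2, c2=2)
macro 3: S0 reads c2=2 → after 1×micro: 2; S1 reads c2=2 → after 1×micro: 1; S2 reads c0=0 → after 1×micro: 1 ⇒ (c0=2, c1=1, c2=1)
macro 4: S0 reads c2=1 → after 1×micro: 1; S1 reads c2=1 → after 1×micro: 2; S2 reads c0=2 → after 1×micro: 1 ⇒ (c0=1, c1=2, c2=1)
macro 5: S0 reads c2=1 → after 1×micro: 1; S1 reads c2=1 → after 1×micro: 0; S2 reads c0=1 → after 1×micro: 0 ⇒ (c0=1, c1=0, c2=0)

c2 at macro-step 3 = 1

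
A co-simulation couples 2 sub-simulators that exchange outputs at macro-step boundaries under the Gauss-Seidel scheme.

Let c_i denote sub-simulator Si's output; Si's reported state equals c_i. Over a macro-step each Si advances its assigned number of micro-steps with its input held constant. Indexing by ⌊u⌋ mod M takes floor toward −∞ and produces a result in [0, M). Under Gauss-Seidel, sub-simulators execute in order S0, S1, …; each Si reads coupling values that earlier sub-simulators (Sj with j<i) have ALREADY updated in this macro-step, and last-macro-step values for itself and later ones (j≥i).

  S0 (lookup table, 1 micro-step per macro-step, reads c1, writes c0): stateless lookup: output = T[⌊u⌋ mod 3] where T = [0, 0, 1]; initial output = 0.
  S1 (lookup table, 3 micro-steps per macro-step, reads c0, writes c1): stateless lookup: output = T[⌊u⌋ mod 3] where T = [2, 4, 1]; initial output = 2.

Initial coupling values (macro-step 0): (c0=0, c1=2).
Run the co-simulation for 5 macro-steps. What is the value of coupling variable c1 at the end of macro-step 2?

macro 1: S0 reads c1=2 → after 1×micro: 1; S1 reads c0=1 → after 3×micro: 4 ⇒ (c0=1, c1=4)
macro 2: S0 reads c1=4 → after 1×micro: 0; S1 reads c0=0 → after 3×micro: 2 ⇒ (c0=0, c1=2)
macro 3: S0 reads c1=2 → after 1×micro: 1; S1 reads c0=1 → after 3×micro: 4 ⇒ (c0=1, c1=4)
macro 4: S0 reads c1=4 → after 1×micro: 0; S1 reads c0=0 → after 3×micro: 2 ⇒ (c0=0, c1=2)
macro 5: S0 reads c1=2 → after 1×micro: 1; S1 reads c0=1 → after 3×micro: 4 ⇒ (c0=1, c1=4)

c1 at macro-step 2 = 2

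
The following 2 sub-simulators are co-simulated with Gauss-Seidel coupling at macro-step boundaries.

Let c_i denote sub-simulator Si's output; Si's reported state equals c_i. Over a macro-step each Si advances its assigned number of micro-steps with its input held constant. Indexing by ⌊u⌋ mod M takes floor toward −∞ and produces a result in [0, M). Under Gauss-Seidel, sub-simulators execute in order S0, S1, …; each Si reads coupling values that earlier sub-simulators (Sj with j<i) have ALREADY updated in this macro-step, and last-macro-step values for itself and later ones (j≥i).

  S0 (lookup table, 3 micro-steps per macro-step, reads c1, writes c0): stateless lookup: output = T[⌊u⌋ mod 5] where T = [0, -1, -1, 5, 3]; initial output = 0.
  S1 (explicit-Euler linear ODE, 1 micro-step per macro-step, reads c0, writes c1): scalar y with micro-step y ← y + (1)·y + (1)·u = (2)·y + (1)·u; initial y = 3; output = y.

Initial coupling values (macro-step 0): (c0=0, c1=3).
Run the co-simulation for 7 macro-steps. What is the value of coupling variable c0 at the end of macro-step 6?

c0 at macro-step 6 = -1

macro 1: S0 reads c1=3 → after 3×micro: 5; S1 reads c0=5 → after 1×micro: 11 ⇒ (c0=5, c1=11)
macro 2: S0 reads c1=11 → after 3×micro: -1; S1 reads c0=-1 → after 1×micro: 21 ⇒ (c0=-1, c1=21)
macro 3: S0 reads c1=21 → after 3×micro: -1; S1 reads c0=-1 → after 1×micro: 41 ⇒ (c0=-1, c1=41)
macro 4: S0 reads c1=41 → after 3×micro: -1; S1 reads c0=-1 → after 1×micro: 81 ⇒ (c0=-1, c1=81)
macro 5: S0 reads c1=81 → after 3×micro: -1; S1 reads c0=-1 → after 1×micro: 161 ⇒ (c0=-1, c1=161)
macro 6: S0 reads c1=161 → after 3×micro: -1; S1 reads c0=-1 → after 1×micro: 321 ⇒ (c0=-1, c1=321)
macro 7: S0 reads c1=321 → after 3×micro: -1; S1 reads c0=-1 → after 1×micro: 641 ⇒ (c0=-1, c1=641)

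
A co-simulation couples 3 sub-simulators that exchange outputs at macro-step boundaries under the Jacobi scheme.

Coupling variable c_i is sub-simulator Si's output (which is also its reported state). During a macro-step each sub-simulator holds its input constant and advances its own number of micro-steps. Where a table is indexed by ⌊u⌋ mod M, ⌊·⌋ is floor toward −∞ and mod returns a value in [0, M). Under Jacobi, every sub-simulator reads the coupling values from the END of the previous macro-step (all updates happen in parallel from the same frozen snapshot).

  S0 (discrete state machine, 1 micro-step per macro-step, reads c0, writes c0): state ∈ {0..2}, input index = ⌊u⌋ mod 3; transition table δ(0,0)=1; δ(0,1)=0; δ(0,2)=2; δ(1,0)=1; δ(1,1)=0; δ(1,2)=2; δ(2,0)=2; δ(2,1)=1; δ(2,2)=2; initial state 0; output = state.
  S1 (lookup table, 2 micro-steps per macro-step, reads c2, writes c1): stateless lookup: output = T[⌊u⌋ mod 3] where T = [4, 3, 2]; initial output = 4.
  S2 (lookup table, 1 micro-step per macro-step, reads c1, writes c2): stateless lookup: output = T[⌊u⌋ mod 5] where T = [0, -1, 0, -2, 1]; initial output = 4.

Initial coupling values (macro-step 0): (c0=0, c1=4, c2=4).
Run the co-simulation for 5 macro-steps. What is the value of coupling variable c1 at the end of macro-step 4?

c1 at macro-step 4 = 3

macro 1: S0 reads c0=0 → after 1×micro: 1; S1 reads c2=4 → after 2×micro: 3; S2 reads c1=4 → after 1×micro: 1 ⇒ (c0=1, c1=3, c2=1)
macro 2: S0 reads c0=1 → after 1×micro: 0; S1 reads c2=1 → after 2×micro: 3; S2 reads c1=3 → after 1×micro: -2 ⇒ (c0=0, c1=3, c2=-2)
macro 3: S0 reads c0=0 → after 1×micro: 1; S1 reads c2=-2 → after 2×micro: 3; S2 reads c1=3 → after 1×micro: -2 ⇒ (c0=1, c1=3, c2=-2)
macro 4: S0 reads c0=1 → after 1×micro: 0; S1 reads c2=-2 → after 2×micro: 3; S2 reads c1=3 → after 1×micro: -2 ⇒ (c0=0, c1=3, c2=-2)
macro 5: S0 reads c0=0 → after 1×micro: 1; S1 reads c2=-2 → after 2×micro: 3; S2 reads c1=3 → after 1×micro: -2 ⇒ (c0=1, c1=3, c2=-2)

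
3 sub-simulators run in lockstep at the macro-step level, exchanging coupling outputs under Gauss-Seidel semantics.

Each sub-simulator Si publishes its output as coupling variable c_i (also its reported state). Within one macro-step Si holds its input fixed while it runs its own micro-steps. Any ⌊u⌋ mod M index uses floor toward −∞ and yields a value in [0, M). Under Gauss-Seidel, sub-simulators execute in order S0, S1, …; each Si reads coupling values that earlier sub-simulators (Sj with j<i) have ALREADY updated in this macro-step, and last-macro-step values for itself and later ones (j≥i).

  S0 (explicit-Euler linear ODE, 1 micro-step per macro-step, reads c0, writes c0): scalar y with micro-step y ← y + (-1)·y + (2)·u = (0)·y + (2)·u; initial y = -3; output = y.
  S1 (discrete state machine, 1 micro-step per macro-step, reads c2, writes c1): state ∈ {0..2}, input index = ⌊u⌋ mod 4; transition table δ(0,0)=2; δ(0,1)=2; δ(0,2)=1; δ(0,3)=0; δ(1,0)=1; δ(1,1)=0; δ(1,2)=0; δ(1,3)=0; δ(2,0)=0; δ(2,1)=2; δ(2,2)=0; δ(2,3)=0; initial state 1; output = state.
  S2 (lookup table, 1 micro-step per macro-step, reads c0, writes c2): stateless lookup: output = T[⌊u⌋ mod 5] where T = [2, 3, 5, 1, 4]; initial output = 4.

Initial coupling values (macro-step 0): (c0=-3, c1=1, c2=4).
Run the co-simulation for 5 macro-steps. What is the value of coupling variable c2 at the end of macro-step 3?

macro 1: S0 reads c0=-3 → after 1×micro: -6; S1 reads c2=4 → after 1×micro: 1; S2 reads c0=-6 → after 1×micro: 4 ⇒ (c0=-6, c1=1, c2=4)
macro 2: S0 reads c0=-6 → after 1×micro: -12; S1 reads c2=4 → after 1×micro: 1; S2 reads c0=-12 → after 1×micro: 1 ⇒ (c0=-12, c1=1, c2=1)
macro 3: S0 reads c0=-12 → after 1×micro: -24; S1 reads c2=1 → after 1×micro: 0; S2 reads c0=-24 → after 1×micro: 3 ⇒ (c0=-24, c1=0, c2=3)
macro 4: S0 reads c0=-24 → after 1×micro: -48; S1 reads c2=3 → after 1×micro: 0; S2 reads c0=-48 → after 1×micro: 5 ⇒ (c0=-48, c1=0, c2=5)
macro 5: S0 reads c0=-48 → after 1×micro: -96; S1 reads c2=5 → after 1×micro: 2; S2 reads c0=-96 → after 1×micro: 4 ⇒ (c0=-96, c1=2, c2=4)

c2 at macro-step 3 = 3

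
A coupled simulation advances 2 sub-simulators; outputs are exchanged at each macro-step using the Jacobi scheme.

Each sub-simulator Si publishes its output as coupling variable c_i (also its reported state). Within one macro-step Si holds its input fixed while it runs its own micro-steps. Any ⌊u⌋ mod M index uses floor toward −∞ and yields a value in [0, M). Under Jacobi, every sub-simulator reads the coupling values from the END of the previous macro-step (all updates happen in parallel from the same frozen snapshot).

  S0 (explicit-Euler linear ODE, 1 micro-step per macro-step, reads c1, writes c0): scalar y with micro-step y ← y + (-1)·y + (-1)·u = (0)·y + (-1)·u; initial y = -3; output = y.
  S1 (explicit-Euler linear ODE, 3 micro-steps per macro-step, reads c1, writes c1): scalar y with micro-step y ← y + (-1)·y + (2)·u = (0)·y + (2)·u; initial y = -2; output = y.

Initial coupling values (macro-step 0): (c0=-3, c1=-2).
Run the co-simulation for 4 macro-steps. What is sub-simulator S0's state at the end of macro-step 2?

macro 1: S0 reads c1=-2 → after 1×micro: 2; S1 reads c1=-2 → after 3×micro: -4 ⇒ (c0=2, c1=-4)
macro 2: S0 reads c1=-4 → after 1×micro: 4; S1 reads c1=-4 → after 3×micro: -8 ⇒ (c0=4, c1=-8)
macro 3: S0 reads c1=-8 → after 1×micro: 8; S1 reads c1=-8 → after 3×micro: -16 ⇒ (c0=8, c1=-16)
macro 4: S0 reads c1=-16 → after 1×micro: 16; S1 reads c1=-16 → after 3×micro: -32 ⇒ (c0=16, c1=-32)

S0 state at macro-step 2 = 4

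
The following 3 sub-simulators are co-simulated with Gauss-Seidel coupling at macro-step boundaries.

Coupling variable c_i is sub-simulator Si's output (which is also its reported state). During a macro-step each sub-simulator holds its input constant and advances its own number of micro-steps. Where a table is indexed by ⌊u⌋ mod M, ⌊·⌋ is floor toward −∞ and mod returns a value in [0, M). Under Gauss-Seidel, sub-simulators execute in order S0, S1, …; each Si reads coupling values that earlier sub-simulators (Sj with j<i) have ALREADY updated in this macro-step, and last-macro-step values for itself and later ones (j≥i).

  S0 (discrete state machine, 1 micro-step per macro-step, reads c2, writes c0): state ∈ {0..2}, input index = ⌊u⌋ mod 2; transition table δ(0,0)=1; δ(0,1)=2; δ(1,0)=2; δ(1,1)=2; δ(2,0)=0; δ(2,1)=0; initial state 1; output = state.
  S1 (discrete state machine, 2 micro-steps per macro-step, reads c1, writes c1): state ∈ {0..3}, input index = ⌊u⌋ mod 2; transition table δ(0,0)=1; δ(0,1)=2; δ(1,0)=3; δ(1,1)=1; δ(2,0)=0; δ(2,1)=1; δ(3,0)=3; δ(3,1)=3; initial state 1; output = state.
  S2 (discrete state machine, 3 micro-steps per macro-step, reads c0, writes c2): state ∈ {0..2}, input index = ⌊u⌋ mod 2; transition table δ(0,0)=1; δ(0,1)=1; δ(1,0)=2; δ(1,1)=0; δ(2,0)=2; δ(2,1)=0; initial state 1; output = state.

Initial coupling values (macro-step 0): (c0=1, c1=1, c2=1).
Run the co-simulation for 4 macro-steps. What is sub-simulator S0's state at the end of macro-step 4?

macro 1: S0 reads c2=1 → after 1×micro: 2; S1 reads c1=1 → after 2×micro: 1; S2 reads c0=2 → after 3×micro: 2 ⇒ (c0=2, c1=1, c2=2)
macro 2: S0 reads c2=2 → after 1×micro: 0; S1 reads c1=1 → after 2×micro: 1; S2 reads c0=0 → after 3×micro: 2 ⇒ (c0=0, c1=1, c2=2)
macro 3: S0 reads c2=2 → after 1×micro: 1; S1 reads c1=1 → after 2×micro: 1; S2 reads c0=1 → after 3×micro: 0 ⇒ (c0=1, c1=1, c2=0)
macro 4: S0 reads c2=0 → after 1×micro: 2; S1 reads c1=1 → after 2×micro: 1; S2 reads c0=2 → after 3×micro: 2 ⇒ (c0=2, c1=1, c2=2)

S0 state at macro-step 4 = 2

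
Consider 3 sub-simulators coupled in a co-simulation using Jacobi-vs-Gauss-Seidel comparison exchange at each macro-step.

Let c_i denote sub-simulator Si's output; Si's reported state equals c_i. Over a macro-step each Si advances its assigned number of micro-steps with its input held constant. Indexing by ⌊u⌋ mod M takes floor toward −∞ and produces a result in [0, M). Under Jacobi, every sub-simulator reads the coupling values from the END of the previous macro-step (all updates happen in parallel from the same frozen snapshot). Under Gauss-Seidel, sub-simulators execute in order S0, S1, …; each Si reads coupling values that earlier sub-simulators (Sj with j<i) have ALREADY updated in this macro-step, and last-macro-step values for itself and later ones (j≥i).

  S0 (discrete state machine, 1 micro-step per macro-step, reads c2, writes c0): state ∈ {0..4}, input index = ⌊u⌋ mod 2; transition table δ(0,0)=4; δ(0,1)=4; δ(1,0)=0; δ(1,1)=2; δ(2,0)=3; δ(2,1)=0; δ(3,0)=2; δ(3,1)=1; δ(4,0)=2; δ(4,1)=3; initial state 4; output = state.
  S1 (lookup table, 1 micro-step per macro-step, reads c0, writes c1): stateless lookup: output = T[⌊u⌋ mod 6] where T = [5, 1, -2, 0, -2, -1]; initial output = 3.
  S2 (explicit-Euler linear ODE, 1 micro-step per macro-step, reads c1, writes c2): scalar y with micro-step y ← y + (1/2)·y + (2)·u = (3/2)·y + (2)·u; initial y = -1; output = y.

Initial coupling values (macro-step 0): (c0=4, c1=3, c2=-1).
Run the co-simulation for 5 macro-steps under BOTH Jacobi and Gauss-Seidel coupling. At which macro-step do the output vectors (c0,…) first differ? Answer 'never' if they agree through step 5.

[Jacobi] macro 1: S0 reads c2=-1 → after 1×micro: 3; S1 reads c0=4 → after 1×micro: -2; S2 reads c1=3 → after 1×micro: 9/2 ⇒ (c0=3, c1=-2, c2=9/2)
[Jacobi] macro 2: S0 reads c2=9/2 → after 1×micro: 2; S1 reads c0=3 → after 1×micro: 0; S2 reads c1=-2 → after 1×micro: 11/4 ⇒ (c0=2, c1=0, c2=11/4)
[Jacobi] macro 3: S0 reads c2=11/4 → after 1×micro: 3; S1 reads c0=2 → after 1×micro: -2; S2 reads c1=0 → after 1×micro: 33/8 ⇒ (c0=3, c1=-2, c2=33/8)
[Jacobi] macro 4: S0 reads c2=33/8 → after 1×micro: 2; S1 reads c0=3 → after 1×micro: 0; S2 reads c1=-2 → after 1×micro: 35/16 ⇒ (c0=2, c1=0, c2=35/16)
[Jacobi] macro 5: S0 reads c2=35/16 → after 1×micro: 3; S1 reads c0=2 → after 1×micro: -2; S2 reads c1=0 → after 1×micro: 105/32 ⇒ (c0=3, c1=-2, c2=105/32)
[Gauss-Seidel] macro 1: S0 reads c2=-1 → after 1×micro: 3; S1 reads c0=3 → after 1×micro: 0; S2 reads c1=0 → after 1×micro: -3/2 ⇒ (c0=3, c1=0, c2=-3/2)
[Gauss-Seidel] macro 2: S0 reads c2=-3/2 → after 1×micro: 2; S1 reads c0=2 → after 1×micro: -2; S2 reads c1=-2 → after 1×micro: -25/4 ⇒ (c0=2, c1=-2, c2=-25/4)
[Gauss-Seidel] macro 3: S0 reads c2=-25/4 → after 1×micro: 0; S1 reads c0=0 → after 1×micro: 5; S2 reads c1=5 → after 1×micro: 5/8 ⇒ (c0=0, c1=5, c2=5/8)
[Gauss-Seidel] macro 4: S0 reads c2=5/8 → after 1×micro: 4; S1 reads c0=4 → after 1×micro: -2; S2 reads c1=-2 → after 1×micro: -49/16 ⇒ (c0=4, c1=-2, c2=-49/16)
[Gauss-Seidel] macro 5: S0 reads c2=-49/16 → after 1×micro: 2; S1 reads c0=2 → after 1×micro: -2; S2 reads c1=-2 → after 1×micro: -275/32 ⇒ (c0=2, c1=-2, c2=-275/32)

first divergence at macro-step: 1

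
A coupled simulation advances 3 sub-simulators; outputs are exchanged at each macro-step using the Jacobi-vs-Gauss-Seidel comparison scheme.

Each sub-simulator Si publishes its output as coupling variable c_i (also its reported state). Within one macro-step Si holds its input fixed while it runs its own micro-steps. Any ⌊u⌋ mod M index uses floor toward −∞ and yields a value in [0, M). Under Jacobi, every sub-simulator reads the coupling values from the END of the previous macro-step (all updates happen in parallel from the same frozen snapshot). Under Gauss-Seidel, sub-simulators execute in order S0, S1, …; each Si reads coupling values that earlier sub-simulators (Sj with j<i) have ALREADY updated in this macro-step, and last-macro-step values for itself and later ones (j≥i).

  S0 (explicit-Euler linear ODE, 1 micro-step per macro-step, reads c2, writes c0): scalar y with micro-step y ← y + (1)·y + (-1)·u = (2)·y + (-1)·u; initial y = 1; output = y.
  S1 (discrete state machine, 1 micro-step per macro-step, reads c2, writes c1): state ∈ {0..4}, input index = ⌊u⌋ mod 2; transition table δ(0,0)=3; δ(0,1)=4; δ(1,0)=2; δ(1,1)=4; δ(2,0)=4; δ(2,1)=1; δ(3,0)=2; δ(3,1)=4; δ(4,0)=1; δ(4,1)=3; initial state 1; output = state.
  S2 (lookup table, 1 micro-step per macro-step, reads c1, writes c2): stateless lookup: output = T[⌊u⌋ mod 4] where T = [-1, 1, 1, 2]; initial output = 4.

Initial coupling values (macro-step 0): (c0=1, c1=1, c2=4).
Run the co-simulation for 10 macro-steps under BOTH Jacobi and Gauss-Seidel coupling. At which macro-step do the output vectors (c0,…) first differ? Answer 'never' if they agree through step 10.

[Jacobi] macro 1: S0 reads c2=4 → after 1×micro: -2; S1 reads c2=4 → after 1×micro: 2; S2 reads c1=1 → after 1×micro: 1 ⇒ (c0=-2, c1=2, c2=1)
[Jacobi] macro 2: S0 reads c2=1 → after 1×micro: -5; S1 reads c2=1 → after 1×micro: 1; S2 reads c1=2 → after 1×micro: 1 ⇒ (c0=-5, c1=1, c2=1)
[Jacobi] macro 3: S0 reads c2=1 → after 1×micro: -11; S1 reads c2=1 → after 1×micro: 4; S2 reads c1=1 → after 1×micro: 1 ⇒ (c0=-11, c1=4, c2=1)
[Jacobi] macro 4: S0 reads c2=1 → after 1×micro: -23; S1 reads c2=1 → after 1×micro: 3; S2 reads c1=4 → after 1×micro: -1 ⇒ (c0=-23, c1=3, c2=-1)
[Jacobi] macro 5: S0 reads c2=-1 → after 1×micro: -45; S1 reads c2=-1 → after 1×micro: 4; S2 reads c1=3 → after 1×micro: 2 ⇒ (c0=-45, c1=4, c2=2)
[Jacobi] macro 6: S0 reads c2=2 → after 1×micro: -92; S1 reads c2=2 → after 1×micro: 1; S2 reads c1=4 → after 1×micro: -1 ⇒ (c0=-92, c1=1, c2=-1)
[Jacobi] macro 7: S0 reads c2=-1 → after 1×micro: -183; S1 reads c2=-1 → after 1×micro: 4; S2 reads c1=1 → after 1×micro: 1 ⇒ (c0=-183, c1=4, c2=1)
[Jacobi] macro 8: S0 reads c2=1 → after 1×micro: -367; S1 reads c2=1 → after 1×micro: 3; S2 reads c1=4 → after 1×micro: -1 ⇒ (c0=-367, c1=3, c2=-1)
[Jacobi] macro 9: S0 reads c2=-1 → after 1×micro: -733; S1 reads c2=-1 → after 1×micro: 4; S2 reads c1=3 → after 1×micro: 2 ⇒ (c0=-733, c1=4, c2=2)
[Jacobi] macro 10: S0 reads c2=2 → after 1×micro: -1468; S1 reads c2=2 → after 1×micro: 1; S2 reads c1=4 → after 1×micro: -1 ⇒ (c0=-1468, c1=1, c2=-1)
[Gauss-Seidel] macro 1: S0 reads c2=4 → after 1×micro: -2; S1 reads c2=4 → after 1×micro: 2; S2 reads c1=2 → after 1×micro: 1 ⇒ (c0=-2, c1=2, c2=1)
[Gauss-Seidel] macro 2: S0 reads c2=1 → after 1×micro: -5; S1 reads c2=1 → after 1×micro: 1; S2 reads c1=1 → after 1×micro: 1 ⇒ (c0=-5, c1=1, c2=1)
[Gauss-Seidel] macro 3: S0 reads c2=1 → after 1×micro: -11; S1 reads c2=1 → after 1×micro: 4; S2 reads c1=4 → after 1×micro: -1 ⇒ (c0=-11, c1=4, c2=-1)
[Gauss-Seidel] macro 4: S0 reads c2=-1 → after 1×micro: -21; S1 reads c2=-1 → after 1×micro: 3; S2 reads c1=3 → after 1×micro: 2 ⇒ (c0=-21, c1=3, c2=2)
[Gauss-Seidel] macro 5: S0 reads c2=2 → after 1×micro: -44; S1 reads c2=2 → after 1×micro: 2; S2 reads c1=2 → after 1×micro: 1 ⇒ (c0=-44, c1=2, c2=1)
[Gauss-Seidel] macro 6: S0 reads c2=1 → after 1×micro: -89; S1 reads c2=1 → after 1×micro: 1; S2 reads c1=1 → after 1×micro: 1 ⇒ (c0=-89, c1=1, c2=1)
[Gauss-Seidel] macro 7: S0 reads c2=1 → after 1×micro: -179; S1 reads c2=1 → after 1×micro: 4; S2 reads c1=4 → after 1×micro: -1 ⇒ (c0=-179, c1=4, c2=-1)
[Gauss-Seidel] macro 8: S0 reads c2=-1 → after 1×micro: -357; S1 reads c2=-1 → after 1×micro: 3; S2 reads c1=3 → after 1×micro: 2 ⇒ (c0=-357, c1=3, c2=2)
[Gauss-Seidel] macro 9: S0 reads c2=2 → after 1×micro: -716; S1 reads c2=2 → after 1×micro: 2; S2 reads c1=2 → after 1×micro: 1 ⇒ (c0=-716, c1=2, c2=1)
[Gauss-Seidel] macro 10: S0 reads c2=1 → after 1×micro: -1433; S1 reads c2=1 → after 1×micro: 1; S2 reads c1=1 → after 1×micro: 1 ⇒ (c0=-1433, c1=1, c2=1)

first divergence at macro-step: 3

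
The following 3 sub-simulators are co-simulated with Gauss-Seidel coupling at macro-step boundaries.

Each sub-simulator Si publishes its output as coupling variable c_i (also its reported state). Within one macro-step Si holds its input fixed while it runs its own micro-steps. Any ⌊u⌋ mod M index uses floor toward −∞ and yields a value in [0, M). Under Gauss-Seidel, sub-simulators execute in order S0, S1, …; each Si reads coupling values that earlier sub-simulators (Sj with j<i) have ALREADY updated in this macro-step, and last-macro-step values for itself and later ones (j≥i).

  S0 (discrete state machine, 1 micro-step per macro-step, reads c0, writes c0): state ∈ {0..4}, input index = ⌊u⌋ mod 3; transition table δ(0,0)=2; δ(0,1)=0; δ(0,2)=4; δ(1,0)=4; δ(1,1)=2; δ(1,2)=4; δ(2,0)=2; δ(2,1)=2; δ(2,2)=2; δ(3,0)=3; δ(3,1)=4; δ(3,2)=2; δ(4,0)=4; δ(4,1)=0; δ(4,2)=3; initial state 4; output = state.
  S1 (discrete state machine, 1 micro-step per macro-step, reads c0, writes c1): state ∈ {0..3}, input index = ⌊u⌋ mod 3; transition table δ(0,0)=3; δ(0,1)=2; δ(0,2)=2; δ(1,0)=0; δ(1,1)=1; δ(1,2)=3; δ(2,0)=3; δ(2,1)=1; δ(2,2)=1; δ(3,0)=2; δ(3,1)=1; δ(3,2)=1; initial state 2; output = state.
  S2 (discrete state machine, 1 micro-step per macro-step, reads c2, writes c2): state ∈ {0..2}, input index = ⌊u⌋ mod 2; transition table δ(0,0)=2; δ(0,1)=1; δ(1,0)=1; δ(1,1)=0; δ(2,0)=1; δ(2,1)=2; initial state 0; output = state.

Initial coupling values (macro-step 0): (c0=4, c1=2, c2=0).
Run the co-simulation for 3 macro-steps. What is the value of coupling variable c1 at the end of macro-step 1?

macro 1: S0 reads c0=4 → after 1×micro: 0; S1 reads c0=0 → after 1×micro: 3; S2 reads c2=0 → after 1×micro: 2 ⇒ (c0=0, c1=3, c2=2)
macro 2: S0 reads c0=0 → after 1×micro: 2; S1 reads c0=2 → after 1×micro: 1; S2 reads c2=2 → after 1×micro: 1 ⇒ (c0=2, c1=1, c2=1)
macro 3: S0 reads c0=2 → after 1×micro: 2; S1 reads c0=2 → after 1×micro: 3; S2 reads c2=1 → after 1×micro: 0 ⇒ (c0=2, c1=3, c2=0)

c1 at macro-step 1 = 3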